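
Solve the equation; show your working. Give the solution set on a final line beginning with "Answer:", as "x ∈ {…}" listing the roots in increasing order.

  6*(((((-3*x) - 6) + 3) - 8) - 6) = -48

Step 1. [6*(((((-3*x) - 6) + 3) - 8) - 6) = -48] 6·(inner) — divide through by 6 ⇒ div: ((((-3*x) - 6) + 3) - 8) - 6 = -8.
Step 2. [((((-3*x) - 6) + 3) - 8) - 6 = -8] add 6: x sits inside (… - 6). So sub: (((-3*x) - 6) + 3) - 8 = -2.
Step 3. [(((-3*x) - 6) + 3) - 8 = -2] -8 is outermost — add 8 both sides ⇒ sub: ((-3*x) - 6) + 3 = 6.
Step 4. [((-3*x) - 6) + 3 = 6] peel the +3: subtract 3 from each side. So sub: (-3*x) - 6 = 3.
Step 5. [(-3*x) - 6 = 3] 6 comes off first (add 6), so sub: -3*x = 9.
Step 6. [-3*x = 9] LHS = -3·(…); ÷-3 both sides ⇒ div: x = -3.

Answer: x ∈ {-3}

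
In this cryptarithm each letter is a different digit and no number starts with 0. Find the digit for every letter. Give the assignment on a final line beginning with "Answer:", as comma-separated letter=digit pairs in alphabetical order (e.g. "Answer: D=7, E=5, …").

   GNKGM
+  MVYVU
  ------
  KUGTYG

Step 1. [col 1: M + U ≡ G (mod 10)] column 1 (M + U ≡ G (mod 10), carry-in 0) doesn't pin G yet; pick G=9 and continue ⇒ G=9.
Step 2. [col 1: M + U ≡ G (mod 10)] U=4 is one option consistent with column 1 (M + U ≡ G (mod 10), carry-in 0) — take it. So U=4.
Step 3. [K] the sum has 6 digits but both addends have 5; that extra leading digit K is the final carry, namely 1, so K=1.
Step 4. [col 1: M + U ≡ G (mod 10)] column 1: given U=4, G=9, carry-in 0, and digits 1,4,9 already taken and all letters distinct, M+U≡G (mod 10) forces M=5 ⇒ M=5.
Step 5. [col 2: G + V ≡ Y (mod 10)] Y=6 is one option consistent with column 2 (G + V ≡ Y (mod 10), carry-in 0) — take it, so Y=6.
Step 6. [col 2: G + V ≡ Y (mod 10)] from column 2 (G=9, Y=6, carry-in 0, digits 1,4,5,6,9 already taken and all letters distinct): V must equal 7. So V=7.
Step 7. [col 3: K + Y ≡ T (mod 10)] column 3 reads K+Y+carry(1)=T with K=1, Y=6; with digits 1,4,5,6,7,9 already taken and all letters distinct, the only value for T is 8, so T=8.
Step 8. [col 4: N + V ≡ G (mod 10)] column 4 reads N+V+carry(0)=G with V=7, G=9; with digits 1,4,5,6,7,8,9 already taken and all letters distinct, the only value for N is 2, so N=2.

Answer: G=9, K=1, M=5, N=2, T=8, U=4, V=7, Y=6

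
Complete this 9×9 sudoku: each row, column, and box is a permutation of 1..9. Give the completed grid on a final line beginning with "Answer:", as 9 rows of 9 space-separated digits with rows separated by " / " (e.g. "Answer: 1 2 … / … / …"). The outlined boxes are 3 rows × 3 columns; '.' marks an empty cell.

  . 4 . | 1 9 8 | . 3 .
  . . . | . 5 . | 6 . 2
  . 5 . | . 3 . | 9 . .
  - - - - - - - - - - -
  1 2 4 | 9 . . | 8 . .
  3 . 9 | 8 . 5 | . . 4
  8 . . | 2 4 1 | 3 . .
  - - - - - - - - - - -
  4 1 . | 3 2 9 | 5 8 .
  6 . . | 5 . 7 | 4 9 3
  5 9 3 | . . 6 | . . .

Step 1. [r1c7∈{7}] only 7 remains possible at r1c7 ⇒ r1c7=7.
Step 2. [r2c6∈{4}] only 4 remains possible at r2c6 ⇒ r2c6=4.
Step 3. [r2c8∈{1}] only 1 remains possible at r2c8 ⇒ r2c8=1.
Step 4. [r6c3∈{5,6,7}] 5 has one home in col 3: r6c3 ⇒ r6c3=5.
Step 5. [r3c3∈{1,2,6,7,8}] r3c3 is the only open cell in row 3 admitting 1, so r3c3=1.
Step 6. [r2c4∈{7}] r2c4 has the single candidate 7 ⇒ r2c4=7.
Step 7. [r9c9∈{1,7}] col 9 places 1 nowhere but r9c9 ⇒ r9c9=1.
Step 8. [r9c8∈{2,7}] r9c8 is the only open cell in row 9 admitting 7 ⇒ r9c8=7.
Step 9. [r6c8∈{6}] nothing but 6 survives at r6c8, so r6c8=6.
Step 10. [r8c2∈{8}] r8c2 is down to just 8 ⇒ r8c2=8.
Step 11. [r1c1∈{2}] r1c1's peers cover all but 2. So r1c1=2.
Step 12. [r4c5∈{6,7}] row 4 places 6 nowhere but r4c5. So r4c5=6.
Step 13. [r4c9∈{5,7}] across row 4, 7 lands solely at r4c9 ⇒ r4c9=7.
Step 14. [r5c7∈{1,2}] across row 5, 1 lands solely at r5c7, so r5c7=1.
Step 15. [r5c2∈{6,7}] in row 5, 6 fits only at r5c2 ⇒ r5c2=6.
Step 16. [r4c8∈{5}] r4c8's peers cover all but 5. So r4c8=5.
Step 17. [r8c3∈{2}] r8c3's peers cover all but 2 ⇒ r8c3=2.
Step 18. [r9c5∈{8}] r9c5's peers cover all but 8, so r9c5=8.
Step 19. [r1c3∈{6}] r1c3 is down to just 6. So r1c3=6.
Step 20. [r5c8∈{2}] r5c8's peers cover all but 2. So r5c8=2.
Step 21. [r1c9∈{5}] r1c9 has the single candidate 5. So r1c9=5.
Step 22. [r8c5∈{1}] only 1 remains possible at r8c5 ⇒ r8c5=1.
Step 23. [r3c9∈{8}] only 8 remains possible at r3c9 ⇒ r3c9=8.
Step 24. [r4c6∈{3}] r4c6 is down to just 3. So r4c6=3.
Step 25. [r6c2∈{7}] r6c2's peers cover all but 7 ⇒ r6c2=7.
Step 26. [r7c9∈{6}] r7c9 has the single candidate 6, so r7c9=6.
Step 27. [r3c8∈{4}] r3c8 is down to just 4. So r3c8=4.
Step 28. [r3c6∈{2}] only 2 remains possible at r3c6, so r3c6=2.
Step 29. [r9c4∈{4}] r9c4 is down to just 4. So r9c4=4.
Step 30. [r2c3∈{8}] r2c3's peers cover all but 8, so r2c3=8.
Step 31. [r7c3∈{7}] only 7 remains possible at r7c3, so r7c3=7.
Step 32. [r9c7∈{2}] r9c7 has the single candidate 2, so r9c7=2.
Step 33. [r3c1∈{7}] only 7 remains possible at r3c1, so r3c1=7.
Step 34. [r2c2∈{3}] r2c2 has the single candidate 3 ⇒ r2c2=3.
Step 35. [r3c4∈{6}] r3c4 has the single candidate 6 ⇒ r3c4=6.
Step 36. [r6c9∈{9}] r6c9 has the single candidate 9, so r6c9=9.
Step 37. [r2c1∈{9}] nothing but 9 survives at r2c1. So r2c1=9.
Step 38. [r5c5∈{7}] r5c5 is down to just 7 ⇒ r5c5=7.

Answer: 2 4 6 1 9 8 7 3 5 / 9 3 8 7 5 4 6 1 2 / 7 5 1 6 3 2 9 4 8 / 1 2 4 9 6 3 8 5 7 / 3 6 9 8 7 5 1 2 4 / 8 7 5 2 4 1 3 6 9 / 4 1 7 3 2 9 5 8 6 / 6 8 2 5 1 7 4 9 3 / 5 9 3 4 8 6 2 7 1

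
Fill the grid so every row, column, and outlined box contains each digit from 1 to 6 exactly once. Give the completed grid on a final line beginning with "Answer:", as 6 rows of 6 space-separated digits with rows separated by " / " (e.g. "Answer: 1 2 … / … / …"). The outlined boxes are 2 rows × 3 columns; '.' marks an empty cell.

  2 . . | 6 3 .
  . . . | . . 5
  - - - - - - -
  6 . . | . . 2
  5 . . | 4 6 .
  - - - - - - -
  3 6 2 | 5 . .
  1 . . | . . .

Step 1. [r2c1∈{4}] only 4 remains possible at r2c1 ⇒ r2c1=4.
Step 2. [r1c6∈{1,4}] in row 1, 4 fits only at r1c6, so r1c6=4.
Step 3. [r5c6∈{1}] only 1 remains possible at r5c6. So r5c6=1.
Step 4. [r4c6∈{3}] r4c6's peers cover all but 3 ⇒ r4c6=3.
Step 5. [r4c3∈{1}] nothing but 1 survives at r4c3. So r4c3=1.
Step 6. [r1c2∈{1,5}] 1 has one home in row 1: r1c2 ⇒ r1c2=1.
Step 7. [r6c2∈{4,5}] col 2 places 5 nowhere but r6c2, so r6c2=5.
Step 8. [r3c2∈{3,4}] r3c2 is the only open cell in col 2 admitting 4, so r3c2=4.
Step 9. [r3c4∈{1}] r3c4 has the single candidate 1, so r3c4=1.
Step 10. [r2c4∈{2}] r2c4's peers cover all but 2, so r2c4=2.
Step 11. [r6c5∈{2,4}] 2 has one home in row 6: r6c5, so r6c5=2.
Step 12. [r2c2∈{3}] r2c2 has the single candidate 3, so r2c2=3.
Step 13. [r1c3∈{5}] r1c3 is down to just 5, so r1c3=5.
Step 14. [r5c5∈{4}] only 4 remains possible at r5c5 ⇒ r5c5=4.
Step 15. [r6c3∈{4}] r6c3's peers cover all but 4 ⇒ r6c3=4.
Step 16. [r6c6∈{6}] r6c6 is down to just 6. So r6c6=6.
Step 17. [r6c4∈{3}] r6c4 has the single candidate 3 ⇒ r6c4=3.
Step 18. [r4c2∈{2}] r4c2's peers cover all but 2. So r4c2=2.
Step 19. [r2c3∈{6}] r2c3 has the single candidate 6, so r2c3=6.
Step 20. [r2c5∈{1}] only 1 remains possible at r2c5, so r2c5=1.
Step 21. [r3c5∈{5}] nothing but 5 survives at r3c5. So r3c5=5.
Step 22. [r3c3∈{3}] r3c3 has the single candidate 3. So r3c3=3.

Answer: 2 1 5 6 3 4 / 4 3 6 2 1 5 / 6 4 3 1 5 2 / 5 2 1 4 6 3 / 3 6 2 5 4 1 / 1 5 4 3 2 6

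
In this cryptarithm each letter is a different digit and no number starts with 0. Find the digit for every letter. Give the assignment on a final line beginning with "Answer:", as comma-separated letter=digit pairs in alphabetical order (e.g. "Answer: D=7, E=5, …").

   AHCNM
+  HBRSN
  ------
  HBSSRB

Step 1. [col 1: M + N ≡ B (mod 10)] column 1 (M + N ≡ B (mod 10), carry-in 0) doesn't pin N yet; pick N=4 and continue ⇒ N=4.
Step 2. [col 1: M + N ≡ B (mod 10)] several values work for B in column 1 (M + N ≡ B (mod 10), carry-in 0); try B=0 ⇒ B=0.
Step 3. [H] adding two 5-digit numbers gives at most 5+1 digits, and here it does — H is that final carry and must be 1. So H=1.
Step 4. [col 1: M + N ≡ B (mod 10)] column 1 reads M+N+carry(0)=B with N=4, B=0; with digits 0,1,4 already taken and all letters distinct, the only value for M is 6, so M=6.
Step 5. [col 2: N + S ≡ R (mod 10)] column 2 (N + S ≡ R (mod 10), carry-in 1) doesn't pin R yet; pick R=7 and continue, so R=7.
Step 6. [col 2: N + S ≡ R (mod 10)] column 2: given N=4, R=7, carry-in 1, and digits 0,1,4,6,7 already taken and all letters distinct, N+S≡R (mod 10) forces S=2. So S=2.
Step 7. [col 3: C + R ≡ S (mod 10)] column 3 reads C+R+carry(0)=S with R=7, S=2; with digits 0,1,2,4,6,7 already taken and all letters distinct, the only value for C is 5 ⇒ C=5.
Step 8. [col 5: A + H ≡ B (mod 10)] in column 5 we have A+H≡B with carry-in 0; given H=1, B=0 and digits 0,1,2,4,5,6,7 already taken and all letters distinct, that pins A to 9 ⇒ A=9.

Answer: A=9, B=0, C=5, H=1, M=6, N=4, R=7, S=2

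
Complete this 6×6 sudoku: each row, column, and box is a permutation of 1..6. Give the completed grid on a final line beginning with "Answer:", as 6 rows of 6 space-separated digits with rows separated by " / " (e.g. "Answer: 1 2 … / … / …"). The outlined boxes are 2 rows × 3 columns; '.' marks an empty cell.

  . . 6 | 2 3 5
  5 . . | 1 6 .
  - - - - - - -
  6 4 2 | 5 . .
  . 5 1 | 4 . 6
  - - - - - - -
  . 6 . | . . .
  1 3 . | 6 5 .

Step 1. [r5c5∈{1,2,4}] r5c5 is the only open cell in col 5 admitting 4, so r5c5=4.
Step 2. [r5c6∈{1,2,3}] across row 5, 1 lands solely at r5c6 ⇒ r5c6=1.
Step 3. [r1c1∈{4}] r1c1 has the single candidate 4 ⇒ r1c1=4.
Step 4. [r6c6∈{2}] nothing but 2 survives at r6c6, so r6c6=2.
Step 5. [r5c4∈{3}] nothing but 3 survives at r5c4 ⇒ r5c4=3.
Step 6. [r4c5∈{2}] r4c5 is down to just 2, so r4c5=2.
Step 7. [r2c6∈{4}] r2c6's peers cover all but 4. So r2c6=4.
Step 8. [r5c3∈{5}] r5c3's peers cover all but 5 ⇒ r5c3=5.
Step 9. [r2c3∈{3}] nothing but 3 survives at r2c3, so r2c3=3.
Step 10. [r2c2∈{2}] r2c2 has the single candidate 2 ⇒ r2c2=2.
Step 11. [r4c1∈{3}] only 3 remains possible at r4c1 ⇒ r4c1=3.
Step 12. [r6c3∈{4}] r6c3 is down to just 4. So r6c3=4.
Step 13. [r3c5∈{1}] r3c5's peers cover all but 1. So r3c5=1.
Step 14. [r3c6∈{3}] nothing but 3 survives at r3c6, so r3c6=3.
Step 15. [r5c1∈{2}] nothing but 2 survives at r5c1. So r5c1=2.
Step 16. [r1c2∈{1}] nothing but 1 survives at r1c2. So r1c2=1.

Answer: 4 1 6 2 3 5 / 5 2 3 1 6 4 / 6 4 2 5 1 3 / 3 5 1 4 2 6 / 2 6 5 3 4 1 / 1 3 4 6 5 2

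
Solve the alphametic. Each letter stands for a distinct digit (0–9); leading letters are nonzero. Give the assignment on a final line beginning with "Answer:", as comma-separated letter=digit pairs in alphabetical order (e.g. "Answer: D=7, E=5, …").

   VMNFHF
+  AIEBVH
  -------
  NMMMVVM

Step 1. [col 1: F + H ≡ M (mod 10)] column 1 (F + H ≡ M (mod 10), carry-in 0) doesn't pin F yet; pick F=5 and continue. So F=5.
Step 2. [N] the sum has 7 digits but both addends have 6; that extra leading digit N is the final carry, namely 1. So N=1.
Step 3. [col 1: F + H ≡ M (mod 10)] column 1 (F + H ≡ M (mod 10), carry-in 0) doesn't pin M yet; pick M=4 and continue. So M=4.
Step 4. [col 1: F + H ≡ M (mod 10)] from column 1 (F=5, M=4, carry-in 0, digits 1,4,5 already taken and all letters distinct): H must equal 9 ⇒ H=9.
Step 5. [col 2: H + V ≡ V (mod 10)] V=8 is one option consistent with column 2 (H + V ≡ V (mod 10), carry-in 1) — take it, so V=8.
Step 6. [col 3: F + B ≡ V (mod 10)] column 3: given F=5, V=8, carry-in 1, and digits 1,4,5,8,9 already taken and all letters distinct, F+B≡V (mod 10) forces B=2. So B=2.
Step 7. [col 4: N + E ≡ M (mod 10)] from column 4 (N=1, M=4, carry-in 0, digits 1,2,4,5,8,9 already taken and all letters distinct): E must equal 3. So E=3.
Step 8. [col 5: M + I ≡ M (mod 10)] from column 5 (M=4, carry-in 0, digits 1,2,3,4,5,8,9 already taken and all letters distinct): I must equal 0 ⇒ I=0.
Step 9. [col 6: V + A ≡ M (mod 10)] in column 6 we have V+A≡M with carry-in 0; given V=8, M=4 and digits 0,1,2,3,4,5,8,9 already taken and all letters distinct, that pins A to 6, so A=6.

Answer: A=6, B=2, E=3, F=5, H=9, I=0, M=4, N=1, V=8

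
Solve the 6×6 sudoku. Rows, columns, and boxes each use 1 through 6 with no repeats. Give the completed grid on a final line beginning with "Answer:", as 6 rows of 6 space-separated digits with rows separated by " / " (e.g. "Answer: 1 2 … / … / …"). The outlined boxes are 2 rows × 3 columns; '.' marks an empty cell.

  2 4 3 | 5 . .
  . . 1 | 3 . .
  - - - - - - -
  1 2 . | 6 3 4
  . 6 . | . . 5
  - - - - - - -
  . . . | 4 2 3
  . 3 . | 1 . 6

Step 1. [r2c1∈{5,6}] in box 1, 6 fits only at r2c1 ⇒ r2c1=6.
Step 2. [r5c1∈{5}] only 5 remains possible at r5c1. So r5c1=5.
Step 3. [r6c1∈{4}] only 4 remains possible at r6c1, so r6c1=4.
Step 4. [r1c6∈{1}] r1c6 is down to just 1. So r1c6=1.
Step 5. [r6c5∈{5}] nothing but 5 survives at r6c5. So r6c5=5.
Step 6. [r1c5∈{6}] nothing but 6 survives at r1c5. So r1c5=6.
Step 7. [r4c5∈{1}] r4c5's peers cover all but 1 ⇒ r4c5=1.
Step 8. [r4c3∈{4}] nothing but 4 survives at r4c3, so r4c3=4.
Step 9. [r6c3∈{2}] r6c3 has the single candidate 2 ⇒ r6c3=2.
Step 10. [r2c5∈{4}] nothing but 4 survives at r2c5, so r2c5=4.
Step 11. [r2c6∈{2}] only 2 remains possible at r2c6. So r2c6=2.
Step 12. [r5c3∈{6}] r5c3's peers cover all but 6. So r5c3=6.
Step 13. [r4c4∈{2}] r4c4's peers cover all but 2 ⇒ r4c4=2.
Step 14. [r4c1∈{3}] r4c1 is down to just 3 ⇒ r4c1=3.
Step 15. [r3c3∈{5}] r3c3's peers cover all but 5. So r3c3=5.
Step 16. [r2c2∈{5}] r2c2 is down to just 5, so r2c2=5.
Step 17. [r5c2∈{1}] nothing but 1 survives at r5c2, so r5c2=1.

Answer: 2 4 3 5 6 1 / 6 5 1 3 4 2 / 1 2 5 6 3 4 / 3 6 4 2 1 5 / 5 1 6 4 2 3 / 4 3 2 1 5 6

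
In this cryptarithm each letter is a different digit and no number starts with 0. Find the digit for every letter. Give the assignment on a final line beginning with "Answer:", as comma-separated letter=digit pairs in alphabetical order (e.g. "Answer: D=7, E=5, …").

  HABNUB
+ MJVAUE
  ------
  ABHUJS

Step 1. [col 1: B + E ≡ S (mod 10)] several values work for E in column 1 (B + E ≡ S (mod 10), carry-in 0); try E=8 ⇒ E=8.
Step 2. [col 1: B + E ≡ S (mod 10)] no forcing yet in column 1 (carry-in 0); S=7 is free and consistent — try it, so S=7.
Step 3. [col 1: B + E ≡ S (mod 10)] column 1 reads B+E+carry(0)=S with E=8, S=7; with digits 7,8 already taken and all letters distinct, the only value for B is 9. So B=9.
Step 4. [col 2: U + U ≡ J (mod 10)] column 2 (U + U ≡ J (mod 10), carry-in 1) doesn't pin J yet; pick J=3 and continue. So J=3.
Step 5. [col 2: U + U ≡ J (mod 10)] no forcing yet in column 2 (carry-in 1); U=6 is free and consistent — try it, so U=6.
Step 6. [col 3: N + A ≡ U (mod 10)] no forcing yet in column 3 (carry-in 1); N=0 is free and consistent — try it ⇒ N=0.
Step 7. [col 3: N + A ≡ U (mod 10)] column 3 reads N+A+carry(1)=U with N=0, U=6; with digits 0,3,6,7,8,9 already taken and all letters distinct, the only value for A is 5, so A=5.
Step 8. [col 4: B + V ≡ H (mod 10)] column 4 reads B+V+carry(0)=H with B=9; with digits 0,3,5,6,7,8,9 already taken and all letters distinct, the only value for H is 1, so H=1.
Step 9. [col 4: B + V ≡ H (mod 10)] in column 4 we have B+V≡H with carry-in 0; given B=9, H=1 and digits 0,1,3,5,6,7,8,9 already taken and all letters distinct, that pins V to 2, so V=2.
Step 10. [col 6: H + M ≡ A (mod 10)] column 6: given H=1, A=5, carry-in 0, and digits 0,1,2,3,5,6,7,8,9 already taken and all letters distinct, H+M≡A (mod 10) forces M=4. So M=4.

Answer: A=5, B=9, E=8, H=1, J=3, M=4, N=0, S=7, U=6, V=2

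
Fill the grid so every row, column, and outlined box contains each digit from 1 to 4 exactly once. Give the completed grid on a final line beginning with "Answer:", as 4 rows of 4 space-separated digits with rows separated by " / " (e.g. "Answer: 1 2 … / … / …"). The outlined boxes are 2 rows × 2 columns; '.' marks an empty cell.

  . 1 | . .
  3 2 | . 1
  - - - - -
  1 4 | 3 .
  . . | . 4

Step 1. [r3c4∈{2}] r3c4 is down to just 2. So r3c4=2.
Step 2. [r1c1∈{4}] nothing but 4 survives at r1c1 ⇒ r1c1=4.
Step 3. [r2c3∈{4}] r2c3 has the single candidate 4, so r2c3=4.
Step 4. [r1c3∈{2}] r1c3's peers cover all but 2 ⇒ r1c3=2.
Step 5. [r1c4∈{3}] only 3 remains possible at r1c4, so r1c4=3.
Step 6. [r4c3∈{1}] r4c3 has the single candidate 1 ⇒ r4c3=1.
Step 7. [r4c2∈{3}] nothing but 3 survives at r4c2. So r4c2=3.
Step 8. [r4c1∈{2}] r4c1's peers cover all but 2 ⇒ r4c1=2.

Answer: 4 1 2 3 / 3 2 4 1 / 1 4 3 2 / 2 3 1 4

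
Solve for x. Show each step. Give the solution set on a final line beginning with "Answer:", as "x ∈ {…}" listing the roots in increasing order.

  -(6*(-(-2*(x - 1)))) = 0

Step 1. [-(6*(-(-2*(x - 1)))) = 0] LHS negated; negate both sides. So neg: 6*(-(-2*(x - 1))) = 0.
Step 2. [6*(-(-2*(x - 1))) = 0] divide by the outer 6 ⇒ div: -(-2*(x - 1)) = 0.
Step 3. [-(-2*(x - 1)) = 0] leading − — multiply by −1 ⇒ neg: -2*(x - 1) = 0.
Step 4. [-2*(x - 1) = 0] -2 out front; divide by -2 ⇒ div: x - 1 = 0.
Step 5. [x - 1 = 0] the outer -1 inverts by adding 1, so sub: x = 1.

Answer: x ∈ {1}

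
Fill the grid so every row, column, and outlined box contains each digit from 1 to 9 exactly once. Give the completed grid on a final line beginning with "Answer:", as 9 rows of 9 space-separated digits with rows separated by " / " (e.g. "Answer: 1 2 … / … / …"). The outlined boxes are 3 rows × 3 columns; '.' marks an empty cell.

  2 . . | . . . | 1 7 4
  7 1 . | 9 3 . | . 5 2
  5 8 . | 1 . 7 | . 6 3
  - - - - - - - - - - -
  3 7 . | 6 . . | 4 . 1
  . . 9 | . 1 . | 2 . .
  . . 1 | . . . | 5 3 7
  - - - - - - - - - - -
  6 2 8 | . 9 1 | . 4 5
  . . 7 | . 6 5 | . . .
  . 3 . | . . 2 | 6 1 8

Step 1. [r5c4∈{3,4,5,7,8}] r5c4 is the only open cell in row 5 admitting 7. So r5c4=7.
Step 2. [r9c4∈{4}] r9c4 has the single candidate 4, so r9c4=4.
Step 3. [r8c9∈{9}] r8c9's peers cover all but 9. So r8c9=9.
Step 4. [r4c5∈{2,5,8}] in box 5, 5 fits only at r4c5. So r4c5=5.
Step 5. [r1c5∈{8}] r1c5's peers cover all but 8 ⇒ r1c5=8.
Step 6. [r6c2∈{4,6}] row 6 places 6 nowhere but r6c2. So r6c2=6.
Step 7. [r6c6∈{4,8,9}] across row 6, 9 lands solely at r6c6. So r6c6=9.
Step 8. [r5c8∈{8}] r5c8's peers cover all but 8. So r5c8=8.
Step 9. [r5c1∈{4}] only 4 remains possible at r5c1 ⇒ r5c1=4.
Step 10. [r2c6∈{4,6}] across col 6, 4 lands solely at r2c6 ⇒ r2c6=4.
Step 11. [r6c4∈{2,8}] in col 4, 2 fits only at r6c4. So r6c4=2.
Step 12. [r8c7∈{3}] r8c7 has the single candidate 3. So r8c7=3.
Step 13. [r1c6∈{6}] nothing but 6 survives at r1c6 ⇒ r1c6=6.
Step 14. [r5c9∈{6}] r5c9 is down to just 6 ⇒ r5c9=6.
Step 15. [r9c3∈{5}] r9c3's peers cover all but 5 ⇒ r9c3=5.
Step 16. [r4c3∈{2}] r4c3 has the single candidate 2, so r4c3=2.
Step 17. [r2c7∈{8}] nothing but 8 survives at r2c7, so r2c7=8.
Step 18. [r4c8∈{9}] r4c8 is down to just 9, so r4c8=9.
Step 19. [r7c7∈{7}] r7c7's peers cover all but 7 ⇒ r7c7=7.
Step 20. [r3c5∈{2}] r3c5 is down to just 2, so r3c5=2.
Step 21. [r8c2∈{4}] r8c2 is down to just 4 ⇒ r8c2=4.
Step 22. [r6c1∈{8}] nothing but 8 survives at r6c1. So r6c1=8.
Step 23. [r9c5∈{7}] r9c5's peers cover all but 7 ⇒ r9c5=7.
Step 24. [r6c5∈{4}] nothing but 4 survives at r6c5 ⇒ r6c5=4.
Step 25. [r1c4∈{5}] r1c4 is down to just 5 ⇒ r1c4=5.
Step 26. [r2c3∈{6}] r2c3's peers cover all but 6 ⇒ r2c3=6.
Step 27. [r1c3∈{3}] only 3 remains possible at r1c3, so r1c3=3.
Step 28. [r5c6∈{3}] r5c6 is down to just 3. So r5c6=3.
Step 29. [r8c1∈{1}] r8c1 has the single candidate 1, so r8c1=1.
Step 30. [r5c2∈{5}] r5c2's peers cover all but 5, so r5c2=5.
Step 31. [r3c3∈{4}] nothing but 4 survives at r3c3 ⇒ r3c3=4.
Step 32. [r3c7∈{9}] r3c7 has the single candidate 9. So r3c7=9.
Step 33. [r8c8∈{2}] nothing but 2 survives at r8c8, so r8c8=2.
Step 34. [r7c4∈{3}] r7c4 is down to just 3 ⇒ r7c4=3.
Step 35. [r9c1∈{9}] r9c1 is down to just 9 ⇒ r9c1=9.
Step 36. [r1c2∈{9}] r1c2 is down to just 9. So r1c2=9.
Step 37. [r4c6∈{8}] r4c6's peers cover all but 8, so r4c6=8.
Step 38. [r8c4∈{8}] nothing but 8 survives at r8c4 ⇒ r8c4=8.

Answer: 2 9 3 5 8 6 1 7 4 / 7 1 6 9 3 4 8 5 2 / 5 8 4 1 2 7 9 6 3 / 3 7 2 6 5 8 4 9 1 / 4 5 9 7 1 3 2 8 6 / 8 6 1 2 4 9 5 3 7 / 6 2 8 3 9 1 7 4 5 / 1 4 7 8 6 5 3 2 9 / 9 3 5 4 7 2 6 1 8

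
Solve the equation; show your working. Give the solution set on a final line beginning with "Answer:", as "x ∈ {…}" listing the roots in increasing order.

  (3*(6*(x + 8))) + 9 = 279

Step 1. [(3*(6*(x + 8))) + 9 = 279] 9 comes off first (subtract 9). So sub: 3*(6*(x + 8)) = 270.
Step 2. [3*(6*(x + 8)) = 270] leading coefficient 3: divide by 3, so div: 6*(x + 8) = 90.
Step 3. [6*(x + 8) = 90] divide by the outer 6. So div: x + 8 = 15.
Step 4. [x + 8 = 15] subtract 8: x sits inside (… + 8), so sub: x = 7.

Answer: x ∈ {7}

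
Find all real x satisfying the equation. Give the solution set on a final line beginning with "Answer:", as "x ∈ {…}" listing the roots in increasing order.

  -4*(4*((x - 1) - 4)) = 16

Step 1. [-4*(4*((x - 1) - 4)) = 16] leading coefficient -4: divide by -4 ⇒ div: 4*((x - 1) - 4) = -4.
Step 2. [4*((x - 1) - 4) = -4] LHS = 4·(…); ÷4 both sides, so div: (x - 1) - 4 = -1.
Step 3. [(x - 1) - 4 = -1] add 4: x sits inside (… - 4). So sub: x - 1 = 3.
Step 4. [x - 1 = 3] add 1: x sits inside (… - 1) ⇒ sub: x = 4.

Answer: x ∈ {4}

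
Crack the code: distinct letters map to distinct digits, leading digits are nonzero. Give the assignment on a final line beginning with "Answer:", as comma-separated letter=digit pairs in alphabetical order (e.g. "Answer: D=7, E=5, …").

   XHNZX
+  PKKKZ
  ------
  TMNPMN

Step 1. [col 1: X + Z ≡ N (mod 10)] column 1 (X + Z ≡ N (mod 10), carry-in 0) doesn't pin X yet; pick X=4 and continue, so X=4.
Step 2. [col 1: X + Z ≡ N (mod 10)] column 1 (X + Z ≡ N (mod 10), carry-in 0) doesn't pin Z yet; pick Z=2 and continue, so Z=2.
Step 3. [col 1: X + Z ≡ N (mod 10)] in column 1 we have X+Z≡N with carry-in 0; given X=4, Z=2 and digits 2,4 already taken and all letters distinct, that pins N to 6, so N=6.
Step 4. [col 2: Z + K ≡ M (mod 10)] no forcing yet in column 2 (carry-in 0); M=0 is free and consistent — try it, so M=0.
Step 5. [col 2: Z + K ≡ M (mod 10)] in column 2 we have Z+K≡M with carry-in 0; given Z=2, M=0 and digits 0,2,4,6 already taken and all letters distinct, that pins K to 8. So K=8.
Step 6. [T] adding two 5-digit numbers gives at most 5+1 digits, and here it does — T is that final carry and must be 1, so T=1.
Step 7. [col 3: N + K ≡ P (mod 10)] column 3: given N=6, K=8, carry-in 1, and digits 0,1,2,4,6,8 already taken and all letters distinct, N+K≡P (mod 10) forces P=5 ⇒ P=5.
Step 8. [col 4: H + K ≡ N (mod 10)] from column 4 (K=8, N=6, carry-in 1, digits 0,1,2,4,5,6,8 already taken and all letters distinct): H must equal 7, so H=7.

Answer: H=7, K=8, M=0, N=6, P=5, T=1, X=4, Z=2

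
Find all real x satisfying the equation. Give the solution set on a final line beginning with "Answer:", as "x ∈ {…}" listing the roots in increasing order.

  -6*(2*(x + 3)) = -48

Step 1. [-6*(2*(x + 3)) = -48] LHS = -6·(…); ÷-6 both sides. So div: 2*(x + 3) = 8.
Step 2. [2*(x + 3) = 8] 2·(inner) — divide through by 2 ⇒ div: x + 3 = 4.
Step 3. [x + 3 = 4] 3 comes off first (subtract 3) ⇒ sub: x = 1.

Answer: x ∈ {1}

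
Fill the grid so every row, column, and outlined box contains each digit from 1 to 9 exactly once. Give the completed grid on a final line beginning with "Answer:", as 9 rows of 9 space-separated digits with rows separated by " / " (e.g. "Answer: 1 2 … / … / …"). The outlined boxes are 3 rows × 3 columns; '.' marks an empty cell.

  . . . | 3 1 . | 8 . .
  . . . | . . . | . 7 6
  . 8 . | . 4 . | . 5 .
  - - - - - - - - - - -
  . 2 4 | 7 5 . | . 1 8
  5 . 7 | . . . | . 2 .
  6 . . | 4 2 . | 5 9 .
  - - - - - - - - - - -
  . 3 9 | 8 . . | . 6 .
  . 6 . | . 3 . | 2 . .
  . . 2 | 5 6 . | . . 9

Step 1. [r1c8∈{4}] r1c8 is down to just 4 ⇒ r1c8=4.
Step 2. [r7c6∈{1,2,4,7}] row 7 places 2 nowhere but r7c6, so r7c6=2.
Step 3. [r8c3∈{1,5,8}] box 7 places 5 nowhere but r8c3, so r8c3=5.
Step 4. [r6c2∈{1}] only 1 remains possible at r6c2, so r6c2=1.
Step 5. [r5c2∈{9}] only 9 remains possible at r5c2 ⇒ r5c2=9.
Step 6. [r2c5∈{8,9}] 9 has one home in col 5: r2c5. So r2c5=9.
Step 7. [r7c5∈{7}] r7c5 is down to just 7 ⇒ r7c5=7.
Step 8. [r9c7∈{1,3,4,7}] in col 7, 7 fits only at r9c7. So r9c7=7.
Step 9. [r9c2∈{4}] nothing but 4 survives at r9c2 ⇒ r9c2=4.
Step 10. [r7c1∈{1}] r7c1 is down to just 1. So r7c1=1.
Step 11. [r4c1∈{3}] nothing but 3 survives at r4c1 ⇒ r4c1=3.
Step 12. [r8c9∈{1,4}] box 9 places 1 nowhere but r8c9 ⇒ r8c9=1.
Step 13. [r1c2∈{5,7}] col 2 places 7 nowhere but r1c2. So r1c2=7.
Step 14. [r3c7∈{1,3,9}] col 7 places 9 nowhere but r3c7 ⇒ r3c7=9.
Step 15. [r3c1∈{2}] nothing but 2 survives at r3c1, so r3c1=2.
Step 16. [r3c4∈{6}] r3c4 is down to just 6, so r3c4=6.
Step 17. [r3c9∈{3}] r3c9's peers cover all but 3. So r3c9=3.
Step 18. [r2c6∈{5,8}] r2c6 is the only open cell in row 2 admitting 8, so r2c6=8.
Step 19. [r5c7∈{3,4,6}] across col 7, 3 lands solely at r5c7, so r5c7=3.
Step 20. [r8c8∈{8}] only 8 remains possible at r8c8. So r8c8=8.
Step 21. [r5c6∈{1,6}] 6 has one home in row 5: r5c6, so r5c6=6.
Step 22. [r4c6∈{9}] only 9 remains possible at r4c6 ⇒ r4c6=9.
Step 23. [r3c3∈{1}] r3c3 is down to just 1. So r3c3=1.
Step 24. [r5c9∈{4}] r5c9 is down to just 4. So r5c9=4.
Step 25. [r9c1∈{8}] r9c1 has the single candidate 8. So r9c1=8.
Step 26. [r2c7∈{1}] r2c7 is down to just 1 ⇒ r2c7=1.
Step 27. [r6c6∈{3}] r6c6 is down to just 3. So r6c6=3.
Step 28. [r1c3∈{6}] only 6 remains possible at r1c3 ⇒ r1c3=6.
Step 29. [r6c9∈{7}] r6c9 is down to just 7 ⇒ r6c9=7.
Step 30. [r1c1∈{9}] r1c1 is down to just 9. So r1c1=9.
Step 31. [r8c1∈{7}] only 7 remains possible at r8c1. So r8c1=7.
Step 32. [r8c4∈{9}] only 9 remains possible at r8c4. So r8c4=9.
Step 33. [r8c6∈{4}] only 4 remains possible at r8c6, so r8c6=4.
Step 34. [r7c9∈{5}] only 5 remains possible at r7c9 ⇒ r7c9=5.
Step 35. [r1c6∈{5}] r1c6 is down to just 5 ⇒ r1c6=5.
Step 36. [r5c5∈{8}] r5c5's peers cover all but 8. So r5c5=8.
Step 37. [r9c8∈{3}] only 3 remains possible at r9c8 ⇒ r9c8=3.
Step 38. [r7c7∈{4}] nothing but 4 survives at r7c7, so r7c7=4.
Step 39. [r4c7∈{6}] r4c7's peers cover all but 6, so r4c7=6.
Step 40. [r1c9∈{2}] only 2 remains possible at r1c9. So r1c9=2.
Step 41. [r2c2∈{5}] r2c2 has the single candidate 5. So r2c2=5.
Step 42. [r9c6∈{1}] r9c6's peers cover all but 1 ⇒ r9c6=1.
Step 43. [r6c3∈{8}] nothing but 8 survives at r6c3. So r6c3=8.
Step 44. [r5c4∈{1}] r5c4 has the single candidate 1, so r5c4=1.
Step 45. [r2c4∈{2}] nothing but 2 survives at r2c4 ⇒ r2c4=2.
Step 46. [r2c1∈{4}] nothing but 4 survives at r2c1 ⇒ r2c1=4.
Step 47. [r2c3∈{3}] r2c3's peers cover all but 3, so r2c3=3.
Step 48. [r3c6∈{7}] r3c6 has the single candidate 7, so r3c6=7.

Answer: 9 7 6 3 1 5 8 4 2 / 4 5 3 2 9 8 1 7 6 / 2 8 1 6 4 7 9 5 3 / 3 2 4 7 5 9 6 1 8 / 5 9 7 1 8 6 3 2 4 / 6 1 8 4 2 3 5 9 7 / 1 3 9 8 7 2 4 6 5 / 7 6 5 9 3 4 2 8 1 / 8 4 2 5 6 1 7 3 9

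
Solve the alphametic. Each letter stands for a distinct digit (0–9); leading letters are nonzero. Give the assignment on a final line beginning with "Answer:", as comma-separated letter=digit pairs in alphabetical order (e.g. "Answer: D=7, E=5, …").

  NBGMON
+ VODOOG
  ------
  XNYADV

Step 1. [col 1: N + G ≡ V (mod 10)] no forcing yet in column 1 (carry-in 0); G=6 is free and consistent — try it ⇒ G=6.
Step 2. [col 1: N + G ≡ V (mod 10)] no forcing yet in column 1 (carry-in 0); N=1 is free and consistent — try it. So N=1.
Step 3. [col 1: N + G ≡ V (mod 10)] column 1: given N=1, G=6, carry-in 0, and digits 1,6 already taken and all letters distinct, N+G≡V (mod 10) forces V=7 ⇒ V=7.
Step 4. [col 2: O + O ≡ D (mod 10)] O=2 is one option consistent with column 2 (O + O ≡ D (mod 10), carry-in 0) — take it. So O=2.
Step 5. [col 2: O + O ≡ D (mod 10)] from column 2 (O=2, carry-in 0, digits 1,2,6,7 already taken and all letters distinct): D must equal 4 ⇒ D=4.
Step 6. [col 3: M + O ≡ A (mod 10)] several values work for M in column 3 (M + O ≡ A (mod 10), carry-in 0); try M=3. So M=3.
Step 7. [col 3: M + O ≡ A (mod 10)] in column 3 we have M+O≡A with carry-in 0; given M=3, O=2 and digits 1,2,3,4,6,7 already taken and all letters distinct, that pins A to 5. So A=5.
Step 8. [col 4: G + D ≡ Y (mod 10)] column 4 reads G+D+carry(0)=Y with G=6, D=4; with digits 1,2,3,4,5,6,7 already taken and all letters distinct, the only value for Y is 0 ⇒ Y=0.
Step 9. [col 5: B + O ≡ N (mod 10)] in column 5 we have B+O≡N with carry-in 1; given O=2, N=1 and digits 0,1,2,3,4,5,6,7 already taken and all letters distinct, that pins B to 8 ⇒ B=8.
Step 10. [col 6: N + V ≡ X (mod 10)] in column 6 we have N+V≡X with carry-in 1; given N=1, V=7 and digits 0,1,2,3,4,5,6,7,8 already taken and all letters distinct, that pins X to 9. So X=9.

Answer: A=5, B=8, D=4, G=6, M=3, N=1, O=2, V=7, X=9, Y=0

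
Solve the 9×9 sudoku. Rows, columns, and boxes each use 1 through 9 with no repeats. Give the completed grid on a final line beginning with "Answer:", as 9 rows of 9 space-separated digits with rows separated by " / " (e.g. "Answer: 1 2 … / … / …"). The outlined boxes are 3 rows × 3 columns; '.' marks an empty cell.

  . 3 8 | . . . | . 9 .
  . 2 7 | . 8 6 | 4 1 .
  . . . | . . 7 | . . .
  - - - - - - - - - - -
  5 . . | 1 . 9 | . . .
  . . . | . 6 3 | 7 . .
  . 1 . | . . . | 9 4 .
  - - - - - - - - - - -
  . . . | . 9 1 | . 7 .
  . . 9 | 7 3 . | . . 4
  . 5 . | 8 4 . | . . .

Step 1. [r9c6∈{2}] r9c6 is down to just 2. So r9c6=2.
Step 2. [r3c3∈{1,4,5,6}] in col 3, 5 fits only at r3c3. So r3c3=5.
Step 3. [r5c4∈{2,4,5}] across box 5, 4 lands solely at r5c4, so r5c4=4.
Step 4. [r5c3∈{2}] only 2 remains possible at r5c3. So r5c3=2.
Step 5. [r9c3∈{1,3,6}] in col 3, 1 fits only at r9c3, so r9c3=1.
Step 6. [r7c4∈{5,6}] r7c4 is the only open cell in col 4 admitting 6 ⇒ r7c4=6.
Step 7. [r4c2∈{4,6,7,8}] col 2 places 7 nowhere but r4c2. So r4c2=7.
Step 8. [r4c5∈{2}] r4c5 is down to just 2 ⇒ r4c5=2.
Step 9. [r6c9∈{2,3,5,6,8}] 2 has one home in row 6: r6c9 ⇒ r6c9=2.
Step 10. [r2c1∈{9}] r2c1 has the single candidate 9 ⇒ r2c1=9.
Step 11. [r5c1∈{8}] r5c1 has the single candidate 8. So r5c1=8.
Step 12. [r6c4∈{5}] nothing but 5 survives at r6c4, so r6c4=5.
Step 13. [r2c9∈{3,5}] across row 2, 5 lands solely at r2c9 ⇒ r2c9=5.
Step 14. [r7c7∈{2,3,5,8}] row 7 places 5 nowhere but r7c7 ⇒ r7c7=5.
Step 15. [r7c1∈{2,3,4}] 2 has one home in row 7: r7c1, so r7c1=2.
Step 16. [r8c1∈{6}] only 6 remains possible at r8c1, so r8c1=6.
Step 17. [r3c2∈{4,6}] 6 has one home in col 2: r3c2, so r3c2=6.
Step 18. [r4c3∈{3,4,6}] row 4 places 4 nowhere but r4c3, so r4c3=4.
Step 19. [r8c2∈{8}] r8c2 has the single candidate 8 ⇒ r8c2=8.
Step 20. [r7c9∈{3,8}] in row 7, 8 fits only at r7c9, so r7c9=8.
Step 21. [r3c9∈{3}] r3c9 has the single candidate 3 ⇒ r3c9=3.
Step 22. [r4c9∈{6}] r4c9 is down to just 6, so r4c9=6.
Step 23. [r9c8∈{3,6}] in col 8, 6 fits only at r9c8. So r9c8=6.
Step 24. [r1c4∈{2}] r1c4 is down to just 2 ⇒ r1c4=2.
Step 25. [r3c1∈{1,4}] in row 3, 4 fits only at r3c1. So r3c1=4.
Step 26. [r4c8∈{3,8}] r4c8 is the only open cell in col 8 admitting 3. So r4c8=3.
Step 27. [r6c1∈{3}] r6c1 is down to just 3 ⇒ r6c1=3.
Step 28. [r8c8∈{2}] nothing but 2 survives at r8c8. So r8c8=2.
Step 29. [r1c5∈{1,5}] 5 has one home in col 5: r1c5 ⇒ r1c5=5.
Step 30. [r4c7∈{8}] r4c7 is down to just 8. So r4c7=8.
Step 31. [r3c8∈{8}] only 8 remains possible at r3c8. So r3c8=8.
Step 32. [r5c9∈{1}] only 1 remains possible at r5c9, so r5c9=1.
Step 33. [r6c6∈{8}] r6c6 is down to just 8, so r6c6=8.
Step 34. [r8c7∈{1}] r8c7's peers cover all but 1. So r8c7=1.
Step 35. [r8c6∈{5}] only 5 remains possible at r8c6 ⇒ r8c6=5.
Step 36. [r1c6∈{4}] nothing but 4 survives at r1c6 ⇒ r1c6=4.
Step 37. [r6c3∈{6}] nothing but 6 survives at r6c3. So r6c3=6.
Step 38. [r5c8∈{5}] r5c8's peers cover all but 5. So r5c8=5.
Step 39. [r9c9∈{9}] nothing but 9 survives at r9c9 ⇒ r9c9=9.
Step 40. [r3c5∈{1}] r3c5 is down to just 1 ⇒ r3c5=1.
Step 41. [r9c7∈{3}] r9c7 has the single candidate 3, so r9c7=3.
Step 42. [r3c4∈{9}] r3c4 is down to just 9. So r3c4=9.
Step 43. [r3c7∈{2}] r3c7 is down to just 2, so r3c7=2.
Step 44. [r6c5∈{7}] r6c5 has the single candidate 7, so r6c5=7.
Step 45. [r7c3∈{3}] r7c3's peers cover all but 3, so r7c3=3.
Step 46. [r1c7∈{6}] r1c7 has the single candidate 6. So r1c7=6.
Step 47. [r2c4∈{3}] r2c4 is down to just 3 ⇒ r2c4=3.
Step 48. [r9c1∈{7}] nothing but 7 survives at r9c1. So r9c1=7.
Step 49. [r1c1∈{1}] r1c1 is down to just 1. So r1c1=1.
Step 50. [r5c2∈{9}] r5c2's peers cover all but 9. So r5c2=9.
Step 51. [r1c9∈{7}] r1c9 is down to just 7 ⇒ r1c9=7.
Step 52. [r7c2∈{4}] r7c2 is down to just 4. So r7c2=4.

Answer: 1 3 8 2 5 4 6 9 7 / 9 2 7 3 8 6 4 1 5 / 4 6 5 9 1 7 2 8 3 / 5 7 4 1 2 9 8 3 6 / 8 9 2 4 6 3 7 5 1 / 3 1 6 5 7 8 9 4 2 / 2 4 3 6 9 1 5 7 8 / 6 8 9 7 3 5 1 2 4 / 7 5 1 8 4 2 3 6 9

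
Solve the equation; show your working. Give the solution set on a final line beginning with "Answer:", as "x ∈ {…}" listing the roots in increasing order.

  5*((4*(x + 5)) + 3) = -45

Step 1. [5*((4*(x + 5)) + 3) = -45] leading coefficient 5: divide by 5 ⇒ div: (4*(x + 5)) + 3 = -9.
Step 2. [(4*(x + 5)) + 3 = -9] peel the +3: subtract 3 from each side ⇒ sub: 4*(x + 5) = -12.
Step 3. [4*(x + 5) = -12] divide by the outer 4. So div: x + 5 = -3.
Step 4. [x + 5 = -3] 5 comes off first (subtract 5). So sub: x = -8.

Answer: x ∈ {-8}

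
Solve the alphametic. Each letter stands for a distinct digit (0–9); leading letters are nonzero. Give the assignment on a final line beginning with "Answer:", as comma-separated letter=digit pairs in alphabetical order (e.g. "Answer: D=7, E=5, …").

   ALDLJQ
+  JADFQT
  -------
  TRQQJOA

Step 1. [col 1: Q + T ≡ A (mod 10)] T=1 is one option consistent with column 1 (Q + T ≡ A (mod 10), carry-in 0) — take it. So T=1.
Step 2. [col 1: Q + T ≡ A (mod 10)] Q=5 is one option consistent with column 1 (Q + T ≡ A (mod 10), carry-in 0) — take it. So Q=5.
Step 3. [col 1: Q + T ≡ A (mod 10)] column 1 reads Q+T+carry(0)=A with Q=5, T=1; with digits 1,5 already taken and all letters distinct, the only value for A is 6 ⇒ A=6.
Step 4. [col 2: J + Q ≡ O (mod 10)] column 2 (J + Q ≡ O (mod 10), carry-in 0) doesn't pin J yet; pick J=3 and continue. So J=3.
Step 5. [col 2: J + Q ≡ O (mod 10)] column 2: given J=3, Q=5, carry-in 0, and digits 1,3,5,6 already taken and all letters distinct, J+Q≡O (mod 10) forces O=8. So O=8.
Step 6. [col 3: L + F ≡ J (mod 10)] column 3 (L + F ≡ J (mod 10), carry-in 0) doesn't pin L yet; pick L=9 and continue ⇒ L=9.
Step 7. [col 3: L + F ≡ J (mod 10)] from column 3 (L=9, J=3, carry-in 0, digits 1,3,5,6,8,9 already taken and all letters distinct): F must equal 4. So F=4.
Step 8. [col 4: D + D ≡ Q (mod 10)] no forcing yet in column 4 (carry-in 1); D=2 is free and consistent — try it. So D=2.
Step 9. [col 6: A + J ≡ R (mod 10)] from column 6 (A=6, J=3, carry-in 1, digits 1,2,3,4,5,6,8,9 already taken and all letters distinct): R must equal 0, so R=0.

Answer: A=6, D=2, F=4, J=3, L=9, O=8, Q=5, R=0, T=1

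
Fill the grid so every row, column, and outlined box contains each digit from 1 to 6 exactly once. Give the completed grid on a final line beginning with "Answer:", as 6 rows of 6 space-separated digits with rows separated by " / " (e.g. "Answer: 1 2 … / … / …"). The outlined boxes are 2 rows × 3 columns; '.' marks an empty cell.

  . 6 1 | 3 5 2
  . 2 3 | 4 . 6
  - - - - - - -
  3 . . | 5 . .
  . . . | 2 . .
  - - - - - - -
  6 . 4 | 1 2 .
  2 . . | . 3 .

Step 1. [r4c1∈{1,4,5}] 1 has one home in col 1: r4c1, so r4c1=1.
Step 2. [r6c3∈{5}] r6c3's peers cover all but 5. So r6c3=5.
Step 3. [r3c2∈{4}] only 4 remains possible at r3c2 ⇒ r3c2=4.
Step 4. [r4c3∈{6}] only 6 remains possible at r4c3. So r4c3=6.
Step 5. [r3c5∈{1,6}] row 3 places 6 nowhere but r3c5. So r3c5=6.
Step 6. [r4c6∈{3,4}] r4c6 is the only open cell in row 4 admitting 3, so r4c6=3.
Step 7. [r5c2∈{3}] r5c2 has the single candidate 3 ⇒ r5c2=3.
Step 8. [r3c6∈{1}] r3c6 is down to just 1. So r3c6=1.
Step 9. [r3c3∈{2}] r3c3's peers cover all but 2, so r3c3=2.
Step 10. [r4c2∈{5}] r4c2 has the single candidate 5, so r4c2=5.
Step 11. [r6c6∈{4}] r6c6 has the single candidate 4. So r6c6=4.
Step 12. [r2c1∈{5}] r2c1 is down to just 5, so r2c1=5.
Step 13. [r2c5∈{1}] r2c5 is down to just 1. So r2c5=1.
Step 14. [r4c5∈{4}] nothing but 4 survives at r4c5 ⇒ r4c5=4.
Step 15. [r1c1∈{4}] r1c1 is down to just 4. So r1c1=4.
Step 16. [r6c2∈{1}] only 1 remains possible at r6c2 ⇒ r6c2=1.
Step 17. [r6c4∈{6}] nothing but 6 survives at r6c4 ⇒ r6c4=6.
Step 18. [r5c6∈{5}] r5c6's peers cover all but 5 ⇒ r5c6=5.

Answer: 4 6 1 3 5 2 / 5 2 3 4 1 6 / 3 4 2 5 6 1 / 1 5 6 2 4 3 / 6 3 4 1 2 5 / 2 1 5 6 3 4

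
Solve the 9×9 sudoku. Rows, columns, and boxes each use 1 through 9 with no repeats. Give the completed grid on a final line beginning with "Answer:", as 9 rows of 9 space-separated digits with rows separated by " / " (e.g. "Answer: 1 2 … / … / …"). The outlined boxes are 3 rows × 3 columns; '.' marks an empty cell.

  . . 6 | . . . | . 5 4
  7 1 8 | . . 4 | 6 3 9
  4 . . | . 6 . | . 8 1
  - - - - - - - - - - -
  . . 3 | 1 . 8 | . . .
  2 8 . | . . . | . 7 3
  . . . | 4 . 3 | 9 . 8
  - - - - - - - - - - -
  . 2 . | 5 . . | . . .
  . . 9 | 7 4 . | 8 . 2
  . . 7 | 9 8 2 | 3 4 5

Step 1. [r9c2∈{6}] r9c2 is down to just 6 ⇒ r9c2=6.
Step 2. [r4c2∈{4,5,7,9}] across col 2, 4 lands solely at r4c2. So r4c2=4.
Step 3. [r2c5∈{2,5}] in row 2, 5 fits only at r2c5 ⇒ r2c5=5.
Step 4. [r5c6∈{5,6,9}] in col 6, 5 fits only at r5c6 ⇒ r5c6=5.
Step 5. [r5c3∈{1}] r5c3's peers cover all but 1 ⇒ r5c3=1.
Step 6. [r7c7∈{1,7}] in col 7, 1 fits only at r7c7. So r7c7=1.
Step 7. [r1c5∈{1,2,3,7,9}] r1c5 is the only open cell in col 5 admitting 1. So r1c5=1.
Step 8. [r8c8∈{6}] r8c8's peers cover all but 6, so r8c8=6.
Step 9. [r6c3∈{5}] r6c3's peers cover all but 5, so r6c3=5.
Step 10. [r3c2∈{3,5,9}] row 3 places 5 nowhere but r3c2. So r3c2=5.
Step 11. [r8c2∈{3}] only 3 remains possible at r8c2 ⇒ r8c2=3.
Step 12. [r4c1∈{6,9}] across box 4, 9 lands solely at r4c1 ⇒ r4c1=9.
Step 13. [r4c8∈{2}] nothing but 2 survives at r4c8, so r4c8=2.
Step 14. [r1c4∈{2,3,8}] row 1 places 8 nowhere but r1c4 ⇒ r1c4=8.
Step 15. [r1c7∈{2,7}] across row 1, 2 lands solely at r1c7. So r1c7=2.
Step 16. [r3c6∈{7,9}] in row 3, 9 fits only at r3c6. So r3c6=9.
Step 17. [r3c3∈{2}] r3c3 has the single candidate 2 ⇒ r3c3=2.
Step 18. [r8c1∈{1,5}] across row 8, 5 lands solely at r8c1, so r8c1=5.
Step 19. [r6c5∈{2,7}] in row 6, 2 fits only at r6c5 ⇒ r6c5=2.
Step 20. [r3c7∈{7}] only 7 remains possible at r3c7, so r3c7=7.
Step 21. [r8c6∈{1}] r8c6's peers cover all but 1 ⇒ r8c6=1.
Step 22. [r7c8∈{9}] r7c8 is down to just 9 ⇒ r7c8=9.
Step 23. [r7c5∈{3}] only 3 remains possible at r7c5, so r7c5=3.
Step 24. [r2c4∈{2}] only 2 remains possible at r2c4, so r2c4=2.
Step 25. [r7c9∈{7}] r7c9 has the single candidate 7. So r7c9=7.
Step 26. [r6c1∈{6}] r6c1 has the single candidate 6 ⇒ r6c1=6.
Step 27. [r3c4∈{3}] only 3 remains possible at r3c4. So r3c4=3.
Step 28. [r5c7∈{4}] r5c7's peers cover all but 4, so r5c7=4.
Step 29. [r4c5∈{7}] only 7 remains possible at r4c5 ⇒ r4c5=7.
Step 30. [r1c2∈{9}] nothing but 9 survives at r1c2. So r1c2=9.
Step 31. [r9c1∈{1}] r9c1's peers cover all but 1, so r9c1=1.
Step 32. [r7c1∈{8}] nothing but 8 survives at r7c1 ⇒ r7c1=8.
Step 33. [r6c8∈{1}] r6c8 is down to just 1 ⇒ r6c8=1.
Step 34. [r7c6∈{6}] r7c6 has the single candidate 6 ⇒ r7c6=6.
Step 35. [r4c9∈{6}] nothing but 6 survives at r4c9 ⇒ r4c9=6.
Step 36. [r7c3∈{4}] r7c3 is down to just 4, so r7c3=4.
Step 37. [r6c2∈{7}] r6c2 has the single candidate 7 ⇒ r6c2=7.
Step 38. [r5c4∈{6}] r5c4 is down to just 6, so r5c4=6.
Step 39. [r1c1∈{3}] r1c1 is down to just 3 ⇒ r1c1=3.
Step 40. [r4c7∈{5}] r4c7 has the single candidate 5 ⇒ r4c7=5.
Step 41. [r5c5∈{9}] r5c5 has the single candidate 9 ⇒ r5c5=9.
Step 42. [r1c6∈{7}] r1c6's peers cover all but 7 ⇒ r1c6=7.

Answer: 3 9 6 8 1 7 2 5 4 / 7 1 8 2 5 4 6 3 9 / 4 5 2 3 6 9 7 8 1 / 9 4 3 1 7 8 5 2 6 / 2 8 1 6 9 5 4 7 3 / 6 7 5 4 2 3 9 1 8 / 8 2 4 5 3 6 1 9 7 / 5 3 9 7 4 1 8 6 2 / 1 6 7 9 8 2 3 4 5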